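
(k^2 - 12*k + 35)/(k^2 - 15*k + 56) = (k - 5)/(k - 8)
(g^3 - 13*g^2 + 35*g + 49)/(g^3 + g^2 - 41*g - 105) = (g^2 - 6*g - 7)/(g^2 + 8*g + 15)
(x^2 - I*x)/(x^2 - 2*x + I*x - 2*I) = x*(x - I)/(x^2 + x*(-2 + I) - 2*I)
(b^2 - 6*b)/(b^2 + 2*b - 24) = b*(b - 6)/(b^2 + 2*b - 24)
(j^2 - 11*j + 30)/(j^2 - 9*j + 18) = (j - 5)/(j - 3)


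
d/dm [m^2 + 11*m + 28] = 2*m + 11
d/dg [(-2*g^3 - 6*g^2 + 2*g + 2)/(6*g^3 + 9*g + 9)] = 4*g*(3*g^3 - 5*g^2 - 12*g - 9)/(3*(4*g^6 + 12*g^4 + 12*g^3 + 9*g^2 + 18*g + 9))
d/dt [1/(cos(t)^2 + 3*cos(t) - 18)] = (2*cos(t) + 3)*sin(t)/(cos(t)^2 + 3*cos(t) - 18)^2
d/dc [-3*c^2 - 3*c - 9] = -6*c - 3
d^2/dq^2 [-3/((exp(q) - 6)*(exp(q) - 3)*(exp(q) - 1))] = (-27*exp(5*q) + 330*exp(4*q) - 1362*exp(3*q) + 1944*exp(2*q) - 27*exp(q) - 1458)*exp(q)/(exp(9*q) - 30*exp(8*q) + 381*exp(7*q) - 2674*exp(6*q) + 11367*exp(5*q) - 30186*exp(4*q) + 49815*exp(3*q) - 49086*exp(2*q) + 26244*exp(q) - 5832)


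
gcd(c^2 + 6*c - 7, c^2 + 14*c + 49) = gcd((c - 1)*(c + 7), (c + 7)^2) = c + 7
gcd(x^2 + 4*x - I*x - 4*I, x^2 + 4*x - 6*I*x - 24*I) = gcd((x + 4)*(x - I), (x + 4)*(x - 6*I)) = x + 4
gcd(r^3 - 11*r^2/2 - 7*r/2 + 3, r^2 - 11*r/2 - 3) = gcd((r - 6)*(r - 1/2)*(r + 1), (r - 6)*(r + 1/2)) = r - 6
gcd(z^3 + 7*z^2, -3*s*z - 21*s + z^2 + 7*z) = z + 7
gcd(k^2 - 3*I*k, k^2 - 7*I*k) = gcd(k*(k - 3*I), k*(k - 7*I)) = k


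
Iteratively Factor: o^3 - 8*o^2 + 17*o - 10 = (o - 5)*(o^2 - 3*o + 2) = (o - 5)*(o - 1)*(o - 2)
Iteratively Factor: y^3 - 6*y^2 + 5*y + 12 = (y + 1)*(y^2 - 7*y + 12) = (y - 4)*(y + 1)*(y - 3)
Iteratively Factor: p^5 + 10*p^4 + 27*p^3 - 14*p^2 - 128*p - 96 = (p - 2)*(p^4 + 12*p^3 + 51*p^2 + 88*p + 48) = (p - 2)*(p + 4)*(p^3 + 8*p^2 + 19*p + 12) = (p - 2)*(p + 1)*(p + 4)*(p^2 + 7*p + 12) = (p - 2)*(p + 1)*(p + 4)^2*(p + 3)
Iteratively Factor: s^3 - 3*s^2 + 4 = (s - 2)*(s^2 - s - 2) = (s - 2)^2*(s + 1)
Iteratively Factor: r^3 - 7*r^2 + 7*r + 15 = (r + 1)*(r^2 - 8*r + 15) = (r - 3)*(r + 1)*(r - 5)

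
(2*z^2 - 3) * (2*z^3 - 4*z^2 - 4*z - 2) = 4*z^5 - 8*z^4 - 14*z^3 + 8*z^2 + 12*z + 6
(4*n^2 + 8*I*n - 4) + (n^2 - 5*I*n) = 5*n^2 + 3*I*n - 4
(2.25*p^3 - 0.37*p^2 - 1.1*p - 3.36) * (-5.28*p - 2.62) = -11.88*p^4 - 3.9414*p^3 + 6.7774*p^2 + 20.6228*p + 8.8032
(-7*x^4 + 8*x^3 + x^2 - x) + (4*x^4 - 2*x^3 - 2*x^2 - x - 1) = -3*x^4 + 6*x^3 - x^2 - 2*x - 1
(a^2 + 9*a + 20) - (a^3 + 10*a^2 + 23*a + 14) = -a^3 - 9*a^2 - 14*a + 6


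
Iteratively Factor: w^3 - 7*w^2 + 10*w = (w)*(w^2 - 7*w + 10) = w*(w - 2)*(w - 5)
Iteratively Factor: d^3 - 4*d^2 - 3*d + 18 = (d - 3)*(d^2 - d - 6) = (d - 3)^2*(d + 2)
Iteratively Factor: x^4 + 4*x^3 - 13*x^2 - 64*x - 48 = (x + 3)*(x^3 + x^2 - 16*x - 16) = (x + 1)*(x + 3)*(x^2 - 16) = (x + 1)*(x + 3)*(x + 4)*(x - 4)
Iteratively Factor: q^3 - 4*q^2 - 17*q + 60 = (q - 5)*(q^2 + q - 12) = (q - 5)*(q - 3)*(q + 4)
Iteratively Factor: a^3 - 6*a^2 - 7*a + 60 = (a - 5)*(a^2 - a - 12) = (a - 5)*(a - 4)*(a + 3)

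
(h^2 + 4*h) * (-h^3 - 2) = -h^5 - 4*h^4 - 2*h^2 - 8*h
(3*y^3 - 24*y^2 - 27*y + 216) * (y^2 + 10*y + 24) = 3*y^5 + 6*y^4 - 195*y^3 - 630*y^2 + 1512*y + 5184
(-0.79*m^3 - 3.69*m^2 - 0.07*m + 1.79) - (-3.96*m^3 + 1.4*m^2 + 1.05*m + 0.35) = 3.17*m^3 - 5.09*m^2 - 1.12*m + 1.44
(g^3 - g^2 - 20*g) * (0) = 0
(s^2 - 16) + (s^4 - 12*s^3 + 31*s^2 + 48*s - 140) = s^4 - 12*s^3 + 32*s^2 + 48*s - 156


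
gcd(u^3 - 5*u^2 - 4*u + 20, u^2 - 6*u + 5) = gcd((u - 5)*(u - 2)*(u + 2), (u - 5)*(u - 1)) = u - 5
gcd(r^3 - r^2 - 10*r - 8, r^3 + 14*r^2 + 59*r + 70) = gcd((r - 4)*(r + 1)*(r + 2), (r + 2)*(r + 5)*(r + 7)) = r + 2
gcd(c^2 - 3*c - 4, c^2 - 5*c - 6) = c + 1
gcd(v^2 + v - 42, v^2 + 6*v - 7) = v + 7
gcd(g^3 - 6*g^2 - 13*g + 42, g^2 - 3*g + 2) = g - 2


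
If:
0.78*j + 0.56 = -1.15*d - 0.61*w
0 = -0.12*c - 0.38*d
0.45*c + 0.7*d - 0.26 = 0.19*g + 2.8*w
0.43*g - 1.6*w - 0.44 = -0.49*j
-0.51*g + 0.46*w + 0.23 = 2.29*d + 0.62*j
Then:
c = 0.05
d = -0.02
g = 1.07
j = -0.57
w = -0.16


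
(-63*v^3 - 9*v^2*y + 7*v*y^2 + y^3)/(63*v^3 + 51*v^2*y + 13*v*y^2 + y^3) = (-3*v + y)/(3*v + y)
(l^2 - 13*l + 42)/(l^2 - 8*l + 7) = (l - 6)/(l - 1)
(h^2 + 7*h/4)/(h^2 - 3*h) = (h + 7/4)/(h - 3)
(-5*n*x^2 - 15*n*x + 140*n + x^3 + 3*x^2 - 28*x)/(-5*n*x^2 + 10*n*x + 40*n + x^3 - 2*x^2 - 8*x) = (x + 7)/(x + 2)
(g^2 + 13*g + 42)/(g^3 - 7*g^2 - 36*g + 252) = (g + 7)/(g^2 - 13*g + 42)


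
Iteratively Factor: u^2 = (u)*(u)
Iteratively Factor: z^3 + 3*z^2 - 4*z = (z + 4)*(z^2 - z) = z*(z + 4)*(z - 1)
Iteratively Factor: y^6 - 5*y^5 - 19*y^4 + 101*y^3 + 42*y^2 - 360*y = (y - 3)*(y^5 - 2*y^4 - 25*y^3 + 26*y^2 + 120*y) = (y - 3)*(y + 2)*(y^4 - 4*y^3 - 17*y^2 + 60*y) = (y - 5)*(y - 3)*(y + 2)*(y^3 + y^2 - 12*y) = (y - 5)*(y - 3)*(y + 2)*(y + 4)*(y^2 - 3*y) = y*(y - 5)*(y - 3)*(y + 2)*(y + 4)*(y - 3)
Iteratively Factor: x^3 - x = (x)*(x^2 - 1) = x*(x + 1)*(x - 1)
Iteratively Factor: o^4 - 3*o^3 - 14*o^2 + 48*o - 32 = (o - 2)*(o^3 - o^2 - 16*o + 16) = (o - 2)*(o - 1)*(o^2 - 16) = (o - 4)*(o - 2)*(o - 1)*(o + 4)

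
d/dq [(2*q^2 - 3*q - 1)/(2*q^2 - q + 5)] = 4*(q^2 + 6*q - 4)/(4*q^4 - 4*q^3 + 21*q^2 - 10*q + 25)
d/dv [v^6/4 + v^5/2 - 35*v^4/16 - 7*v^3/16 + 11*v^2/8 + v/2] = 3*v^5/2 + 5*v^4/2 - 35*v^3/4 - 21*v^2/16 + 11*v/4 + 1/2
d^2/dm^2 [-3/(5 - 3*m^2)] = 18*(9*m^2 + 5)/(3*m^2 - 5)^3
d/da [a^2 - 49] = 2*a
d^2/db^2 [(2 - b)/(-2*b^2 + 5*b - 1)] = 2*(3*(3 - 2*b)*(2*b^2 - 5*b + 1) + (b - 2)*(4*b - 5)^2)/(2*b^2 - 5*b + 1)^3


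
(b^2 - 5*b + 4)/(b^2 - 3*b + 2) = (b - 4)/(b - 2)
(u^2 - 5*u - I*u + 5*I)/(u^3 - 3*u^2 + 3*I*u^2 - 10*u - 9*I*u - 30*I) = (u - I)/(u^2 + u*(2 + 3*I) + 6*I)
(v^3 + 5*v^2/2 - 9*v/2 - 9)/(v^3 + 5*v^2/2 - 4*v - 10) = (2*v^2 + 9*v + 9)/(2*v^2 + 9*v + 10)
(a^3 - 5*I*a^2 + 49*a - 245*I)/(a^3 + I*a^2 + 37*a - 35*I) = (a - 7*I)/(a - I)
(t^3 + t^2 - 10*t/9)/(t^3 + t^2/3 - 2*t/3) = (t + 5/3)/(t + 1)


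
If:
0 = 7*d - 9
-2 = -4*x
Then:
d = 9/7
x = 1/2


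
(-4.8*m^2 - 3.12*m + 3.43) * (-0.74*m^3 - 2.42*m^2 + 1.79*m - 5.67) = 3.552*m^5 + 13.9248*m^4 - 3.5798*m^3 + 13.3306*m^2 + 23.8301*m - 19.4481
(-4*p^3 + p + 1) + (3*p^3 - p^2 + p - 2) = -p^3 - p^2 + 2*p - 1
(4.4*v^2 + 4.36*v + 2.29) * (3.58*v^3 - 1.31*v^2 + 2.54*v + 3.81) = 15.752*v^5 + 9.8448*v^4 + 13.6626*v^3 + 24.8385*v^2 + 22.4282*v + 8.7249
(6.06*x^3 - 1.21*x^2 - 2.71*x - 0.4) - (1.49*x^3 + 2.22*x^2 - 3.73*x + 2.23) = 4.57*x^3 - 3.43*x^2 + 1.02*x - 2.63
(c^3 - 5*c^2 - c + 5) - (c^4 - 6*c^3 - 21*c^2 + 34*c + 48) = -c^4 + 7*c^3 + 16*c^2 - 35*c - 43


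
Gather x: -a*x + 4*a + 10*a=-a*x + 14*a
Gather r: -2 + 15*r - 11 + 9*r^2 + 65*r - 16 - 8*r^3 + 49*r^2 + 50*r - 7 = -8*r^3 + 58*r^2 + 130*r - 36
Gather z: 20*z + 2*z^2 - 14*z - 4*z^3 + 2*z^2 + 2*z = -4*z^3 + 4*z^2 + 8*z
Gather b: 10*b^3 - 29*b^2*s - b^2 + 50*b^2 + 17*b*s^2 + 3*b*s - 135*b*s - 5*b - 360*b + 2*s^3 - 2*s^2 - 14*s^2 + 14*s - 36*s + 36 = 10*b^3 + b^2*(49 - 29*s) + b*(17*s^2 - 132*s - 365) + 2*s^3 - 16*s^2 - 22*s + 36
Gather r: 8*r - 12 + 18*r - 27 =26*r - 39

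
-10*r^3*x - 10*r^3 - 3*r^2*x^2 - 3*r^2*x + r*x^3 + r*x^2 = (-5*r + x)*(2*r + x)*(r*x + r)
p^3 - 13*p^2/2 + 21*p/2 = p*(p - 7/2)*(p - 3)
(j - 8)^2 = j^2 - 16*j + 64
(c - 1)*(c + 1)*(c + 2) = c^3 + 2*c^2 - c - 2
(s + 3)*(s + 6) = s^2 + 9*s + 18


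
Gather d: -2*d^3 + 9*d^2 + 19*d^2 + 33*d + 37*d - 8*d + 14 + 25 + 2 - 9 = -2*d^3 + 28*d^2 + 62*d + 32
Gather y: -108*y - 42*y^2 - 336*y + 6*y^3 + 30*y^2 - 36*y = 6*y^3 - 12*y^2 - 480*y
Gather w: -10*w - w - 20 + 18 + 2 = -11*w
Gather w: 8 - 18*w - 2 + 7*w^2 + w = 7*w^2 - 17*w + 6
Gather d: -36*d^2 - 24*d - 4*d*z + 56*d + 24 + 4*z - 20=-36*d^2 + d*(32 - 4*z) + 4*z + 4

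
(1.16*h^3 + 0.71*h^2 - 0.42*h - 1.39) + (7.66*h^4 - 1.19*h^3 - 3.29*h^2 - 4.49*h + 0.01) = 7.66*h^4 - 0.03*h^3 - 2.58*h^2 - 4.91*h - 1.38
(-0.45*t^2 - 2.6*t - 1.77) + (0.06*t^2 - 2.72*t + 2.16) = -0.39*t^2 - 5.32*t + 0.39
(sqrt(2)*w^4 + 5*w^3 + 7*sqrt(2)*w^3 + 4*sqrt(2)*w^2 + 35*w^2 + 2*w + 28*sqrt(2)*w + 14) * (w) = sqrt(2)*w^5 + 5*w^4 + 7*sqrt(2)*w^4 + 4*sqrt(2)*w^3 + 35*w^3 + 2*w^2 + 28*sqrt(2)*w^2 + 14*w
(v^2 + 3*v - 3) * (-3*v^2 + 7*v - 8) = -3*v^4 - 2*v^3 + 22*v^2 - 45*v + 24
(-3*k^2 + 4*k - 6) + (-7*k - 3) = -3*k^2 - 3*k - 9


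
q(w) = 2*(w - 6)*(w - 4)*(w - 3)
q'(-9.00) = 1062.00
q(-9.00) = -4680.00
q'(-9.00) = 1062.00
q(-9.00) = -4680.00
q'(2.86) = 8.36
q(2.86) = -1.00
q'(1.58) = 40.82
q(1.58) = -30.38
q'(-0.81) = 154.06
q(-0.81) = -249.60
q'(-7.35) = 814.34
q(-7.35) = -3136.52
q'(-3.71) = 383.50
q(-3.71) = -1004.68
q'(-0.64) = 143.74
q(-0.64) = -224.29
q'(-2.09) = 242.89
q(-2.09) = -501.55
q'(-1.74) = 216.65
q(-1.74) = -421.17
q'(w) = 2*(w - 6)*(w - 4) + 2*(w - 6)*(w - 3) + 2*(w - 4)*(w - 3)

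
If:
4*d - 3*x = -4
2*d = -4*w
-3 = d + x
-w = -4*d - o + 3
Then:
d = -13/7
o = 159/14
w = 13/14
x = -8/7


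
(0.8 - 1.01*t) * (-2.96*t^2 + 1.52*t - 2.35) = 2.9896*t^3 - 3.9032*t^2 + 3.5895*t - 1.88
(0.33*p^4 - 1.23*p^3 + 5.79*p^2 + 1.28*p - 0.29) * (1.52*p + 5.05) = 0.5016*p^5 - 0.2031*p^4 + 2.5893*p^3 + 31.1851*p^2 + 6.0232*p - 1.4645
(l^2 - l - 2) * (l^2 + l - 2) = l^4 - 5*l^2 + 4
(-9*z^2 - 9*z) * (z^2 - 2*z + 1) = -9*z^4 + 9*z^3 + 9*z^2 - 9*z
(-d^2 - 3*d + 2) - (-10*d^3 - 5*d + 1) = 10*d^3 - d^2 + 2*d + 1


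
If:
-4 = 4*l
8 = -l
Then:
No Solution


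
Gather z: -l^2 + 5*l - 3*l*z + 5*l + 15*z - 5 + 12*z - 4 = -l^2 + 10*l + z*(27 - 3*l) - 9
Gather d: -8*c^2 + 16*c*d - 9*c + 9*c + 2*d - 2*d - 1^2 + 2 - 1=-8*c^2 + 16*c*d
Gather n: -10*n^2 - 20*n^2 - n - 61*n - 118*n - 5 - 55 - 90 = -30*n^2 - 180*n - 150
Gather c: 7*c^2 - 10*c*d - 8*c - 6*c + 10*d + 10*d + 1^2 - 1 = 7*c^2 + c*(-10*d - 14) + 20*d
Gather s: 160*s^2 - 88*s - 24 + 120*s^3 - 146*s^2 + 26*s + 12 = 120*s^3 + 14*s^2 - 62*s - 12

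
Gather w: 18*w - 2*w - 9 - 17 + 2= 16*w - 24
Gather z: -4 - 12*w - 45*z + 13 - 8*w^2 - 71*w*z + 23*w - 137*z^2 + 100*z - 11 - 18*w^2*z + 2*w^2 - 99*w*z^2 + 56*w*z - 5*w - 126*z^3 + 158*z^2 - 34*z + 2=-6*w^2 + 6*w - 126*z^3 + z^2*(21 - 99*w) + z*(-18*w^2 - 15*w + 21)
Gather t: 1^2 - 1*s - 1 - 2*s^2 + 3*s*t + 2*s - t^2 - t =-2*s^2 + s - t^2 + t*(3*s - 1)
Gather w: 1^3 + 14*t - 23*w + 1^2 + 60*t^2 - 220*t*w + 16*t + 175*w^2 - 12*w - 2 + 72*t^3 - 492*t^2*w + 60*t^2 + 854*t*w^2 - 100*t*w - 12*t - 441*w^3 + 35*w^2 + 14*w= 72*t^3 + 120*t^2 + 18*t - 441*w^3 + w^2*(854*t + 210) + w*(-492*t^2 - 320*t - 21)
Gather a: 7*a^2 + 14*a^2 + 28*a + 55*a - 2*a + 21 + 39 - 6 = 21*a^2 + 81*a + 54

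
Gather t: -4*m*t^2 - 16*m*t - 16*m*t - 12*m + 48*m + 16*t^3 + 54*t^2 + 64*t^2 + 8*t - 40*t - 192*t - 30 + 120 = 36*m + 16*t^3 + t^2*(118 - 4*m) + t*(-32*m - 224) + 90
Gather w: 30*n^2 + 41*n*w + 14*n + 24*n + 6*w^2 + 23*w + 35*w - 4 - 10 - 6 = 30*n^2 + 38*n + 6*w^2 + w*(41*n + 58) - 20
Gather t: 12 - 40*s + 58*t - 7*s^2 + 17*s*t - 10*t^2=-7*s^2 - 40*s - 10*t^2 + t*(17*s + 58) + 12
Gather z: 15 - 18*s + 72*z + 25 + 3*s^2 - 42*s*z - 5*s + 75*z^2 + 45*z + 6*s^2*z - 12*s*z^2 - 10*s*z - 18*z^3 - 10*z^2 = 3*s^2 - 23*s - 18*z^3 + z^2*(65 - 12*s) + z*(6*s^2 - 52*s + 117) + 40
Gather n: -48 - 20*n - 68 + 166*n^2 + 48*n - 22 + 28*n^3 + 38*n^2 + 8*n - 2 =28*n^3 + 204*n^2 + 36*n - 140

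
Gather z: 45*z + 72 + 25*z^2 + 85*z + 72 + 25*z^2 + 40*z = 50*z^2 + 170*z + 144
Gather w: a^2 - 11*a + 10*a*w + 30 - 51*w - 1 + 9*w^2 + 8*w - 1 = a^2 - 11*a + 9*w^2 + w*(10*a - 43) + 28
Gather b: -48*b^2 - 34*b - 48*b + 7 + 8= -48*b^2 - 82*b + 15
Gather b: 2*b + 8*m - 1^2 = 2*b + 8*m - 1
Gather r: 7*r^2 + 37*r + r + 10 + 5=7*r^2 + 38*r + 15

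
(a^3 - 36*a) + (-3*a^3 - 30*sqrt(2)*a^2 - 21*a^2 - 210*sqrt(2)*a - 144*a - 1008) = -2*a^3 - 30*sqrt(2)*a^2 - 21*a^2 - 210*sqrt(2)*a - 180*a - 1008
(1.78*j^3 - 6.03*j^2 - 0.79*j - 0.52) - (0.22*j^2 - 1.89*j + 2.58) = 1.78*j^3 - 6.25*j^2 + 1.1*j - 3.1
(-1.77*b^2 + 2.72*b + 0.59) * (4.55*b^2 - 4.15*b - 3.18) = -8.0535*b^4 + 19.7215*b^3 - 2.9749*b^2 - 11.0981*b - 1.8762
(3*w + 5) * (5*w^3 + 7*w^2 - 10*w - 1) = 15*w^4 + 46*w^3 + 5*w^2 - 53*w - 5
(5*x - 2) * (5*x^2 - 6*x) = 25*x^3 - 40*x^2 + 12*x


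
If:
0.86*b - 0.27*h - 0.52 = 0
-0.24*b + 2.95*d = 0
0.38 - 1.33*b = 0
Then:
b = 0.29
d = 0.02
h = -1.02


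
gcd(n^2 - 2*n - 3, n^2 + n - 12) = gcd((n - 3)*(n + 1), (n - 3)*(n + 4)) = n - 3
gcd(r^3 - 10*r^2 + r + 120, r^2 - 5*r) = r - 5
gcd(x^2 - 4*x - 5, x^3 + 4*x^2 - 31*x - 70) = x - 5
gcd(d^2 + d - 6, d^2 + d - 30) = 1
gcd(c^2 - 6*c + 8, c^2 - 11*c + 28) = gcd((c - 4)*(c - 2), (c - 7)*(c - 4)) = c - 4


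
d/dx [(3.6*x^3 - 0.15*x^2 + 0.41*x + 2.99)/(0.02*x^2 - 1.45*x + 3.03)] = (0.072*x^4 - 10.44*x^3 + 32.9333*x^2 - 1.0286*x + 5.5778)/(0.0004*x^4 - 0.058*x^3 + 2.2237*x^2 - 8.787*x + 9.1809)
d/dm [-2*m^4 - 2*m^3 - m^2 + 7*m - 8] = -8*m^3 - 6*m^2 - 2*m + 7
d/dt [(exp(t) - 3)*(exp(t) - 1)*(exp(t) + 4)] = (3*exp(2*t) - 13)*exp(t)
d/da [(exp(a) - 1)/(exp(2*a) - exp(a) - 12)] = ((1 - exp(a))*(2*exp(a) - 1) + exp(2*a) - exp(a) - 12)*exp(a)/(-exp(2*a) + exp(a) + 12)^2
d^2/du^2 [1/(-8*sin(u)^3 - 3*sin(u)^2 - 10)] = 6*(-3*(1 - cos(4*u))*(4*sin(u) + 1)^2/2 + (-sin(u) + 3*sin(3*u) + cos(2*u))*(8*sin(u)^3 + 3*sin(u)^2 + 10))/(8*sin(u)^3 + 3*sin(u)^2 + 10)^3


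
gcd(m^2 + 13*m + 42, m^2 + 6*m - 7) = m + 7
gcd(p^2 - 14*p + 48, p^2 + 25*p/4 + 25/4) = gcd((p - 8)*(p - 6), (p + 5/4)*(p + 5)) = 1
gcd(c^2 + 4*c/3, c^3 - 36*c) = c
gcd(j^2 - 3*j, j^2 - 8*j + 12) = 1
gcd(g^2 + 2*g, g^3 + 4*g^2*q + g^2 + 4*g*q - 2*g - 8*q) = g + 2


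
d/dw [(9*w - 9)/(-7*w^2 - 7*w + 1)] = 9*(7*w^2 - 14*w - 6)/(49*w^4 + 98*w^3 + 35*w^2 - 14*w + 1)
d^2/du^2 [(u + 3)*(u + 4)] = 2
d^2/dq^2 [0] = 0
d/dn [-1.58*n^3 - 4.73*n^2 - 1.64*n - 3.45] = -4.74*n^2 - 9.46*n - 1.64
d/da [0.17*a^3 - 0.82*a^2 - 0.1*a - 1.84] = 0.51*a^2 - 1.64*a - 0.1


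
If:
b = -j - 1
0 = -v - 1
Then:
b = -j - 1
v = -1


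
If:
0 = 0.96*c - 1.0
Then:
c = 1.04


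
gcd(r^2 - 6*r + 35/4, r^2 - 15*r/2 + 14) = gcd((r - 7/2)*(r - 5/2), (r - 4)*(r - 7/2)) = r - 7/2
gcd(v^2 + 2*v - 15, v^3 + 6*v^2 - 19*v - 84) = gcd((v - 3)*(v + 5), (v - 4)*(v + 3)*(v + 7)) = 1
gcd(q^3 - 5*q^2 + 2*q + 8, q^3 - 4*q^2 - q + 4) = q^2 - 3*q - 4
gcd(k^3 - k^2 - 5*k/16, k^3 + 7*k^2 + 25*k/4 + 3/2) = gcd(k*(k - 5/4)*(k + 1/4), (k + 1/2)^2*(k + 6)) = 1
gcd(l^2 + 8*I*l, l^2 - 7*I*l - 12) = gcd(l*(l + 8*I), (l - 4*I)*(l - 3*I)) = 1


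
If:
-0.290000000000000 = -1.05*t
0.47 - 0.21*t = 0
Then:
No Solution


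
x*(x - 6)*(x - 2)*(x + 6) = x^4 - 2*x^3 - 36*x^2 + 72*x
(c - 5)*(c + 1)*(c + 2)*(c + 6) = c^4 + 4*c^3 - 25*c^2 - 88*c - 60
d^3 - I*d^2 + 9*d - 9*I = (d - 3*I)*(d - I)*(d + 3*I)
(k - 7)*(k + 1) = k^2 - 6*k - 7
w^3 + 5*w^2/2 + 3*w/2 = w*(w + 1)*(w + 3/2)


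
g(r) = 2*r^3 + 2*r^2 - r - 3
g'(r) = 6*r^2 + 4*r - 1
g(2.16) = 24.33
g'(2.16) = 35.63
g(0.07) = -3.06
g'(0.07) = -0.69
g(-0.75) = -1.97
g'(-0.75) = -0.62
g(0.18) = -3.10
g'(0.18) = -0.09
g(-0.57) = -2.15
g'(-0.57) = -1.33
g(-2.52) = -19.79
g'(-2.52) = 27.02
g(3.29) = 86.58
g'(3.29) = 77.10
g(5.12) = 312.74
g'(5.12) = 176.77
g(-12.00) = -3159.00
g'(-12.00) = 815.00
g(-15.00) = -6288.00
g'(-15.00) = 1289.00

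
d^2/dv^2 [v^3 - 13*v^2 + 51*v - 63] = 6*v - 26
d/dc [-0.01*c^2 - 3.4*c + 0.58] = -0.02*c - 3.4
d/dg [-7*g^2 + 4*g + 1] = 4 - 14*g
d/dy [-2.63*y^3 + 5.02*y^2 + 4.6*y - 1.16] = -7.89*y^2 + 10.04*y + 4.6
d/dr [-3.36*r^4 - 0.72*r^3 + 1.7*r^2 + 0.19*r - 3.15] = -13.44*r^3 - 2.16*r^2 + 3.4*r + 0.19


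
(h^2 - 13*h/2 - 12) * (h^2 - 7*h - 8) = h^4 - 27*h^3/2 + 51*h^2/2 + 136*h + 96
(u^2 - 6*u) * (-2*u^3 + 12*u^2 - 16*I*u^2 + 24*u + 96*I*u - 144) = -2*u^5 + 24*u^4 - 16*I*u^4 - 48*u^3 + 192*I*u^3 - 288*u^2 - 576*I*u^2 + 864*u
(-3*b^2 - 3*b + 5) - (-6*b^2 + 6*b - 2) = 3*b^2 - 9*b + 7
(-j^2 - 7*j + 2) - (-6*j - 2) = -j^2 - j + 4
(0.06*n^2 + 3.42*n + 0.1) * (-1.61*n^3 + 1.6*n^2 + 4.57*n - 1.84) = -0.0966*n^5 - 5.4102*n^4 + 5.5852*n^3 + 15.679*n^2 - 5.8358*n - 0.184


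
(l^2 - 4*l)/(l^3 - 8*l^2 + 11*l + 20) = l/(l^2 - 4*l - 5)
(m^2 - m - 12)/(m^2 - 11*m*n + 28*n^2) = (m^2 - m - 12)/(m^2 - 11*m*n + 28*n^2)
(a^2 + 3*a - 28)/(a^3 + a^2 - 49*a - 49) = (a - 4)/(a^2 - 6*a - 7)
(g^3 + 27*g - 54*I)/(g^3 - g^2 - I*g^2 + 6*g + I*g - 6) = (g^2 + 3*I*g + 18)/(g^2 + g*(-1 + 2*I) - 2*I)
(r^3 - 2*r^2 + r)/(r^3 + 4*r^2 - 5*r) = (r - 1)/(r + 5)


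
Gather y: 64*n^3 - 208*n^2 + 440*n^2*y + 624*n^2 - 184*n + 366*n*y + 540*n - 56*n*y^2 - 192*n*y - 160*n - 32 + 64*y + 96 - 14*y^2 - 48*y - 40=64*n^3 + 416*n^2 + 196*n + y^2*(-56*n - 14) + y*(440*n^2 + 174*n + 16) + 24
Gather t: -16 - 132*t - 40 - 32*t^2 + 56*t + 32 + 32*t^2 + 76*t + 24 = 0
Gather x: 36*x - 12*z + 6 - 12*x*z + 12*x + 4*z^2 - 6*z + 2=x*(48 - 12*z) + 4*z^2 - 18*z + 8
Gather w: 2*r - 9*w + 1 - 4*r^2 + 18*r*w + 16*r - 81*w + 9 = -4*r^2 + 18*r + w*(18*r - 90) + 10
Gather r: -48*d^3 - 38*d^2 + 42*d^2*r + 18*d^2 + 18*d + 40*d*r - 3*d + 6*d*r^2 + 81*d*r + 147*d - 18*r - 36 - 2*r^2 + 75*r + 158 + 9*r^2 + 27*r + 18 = -48*d^3 - 20*d^2 + 162*d + r^2*(6*d + 7) + r*(42*d^2 + 121*d + 84) + 140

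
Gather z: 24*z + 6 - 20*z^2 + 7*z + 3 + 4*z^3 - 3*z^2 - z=4*z^3 - 23*z^2 + 30*z + 9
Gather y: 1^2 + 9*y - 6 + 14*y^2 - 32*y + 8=14*y^2 - 23*y + 3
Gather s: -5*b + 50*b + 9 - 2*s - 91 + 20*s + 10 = 45*b + 18*s - 72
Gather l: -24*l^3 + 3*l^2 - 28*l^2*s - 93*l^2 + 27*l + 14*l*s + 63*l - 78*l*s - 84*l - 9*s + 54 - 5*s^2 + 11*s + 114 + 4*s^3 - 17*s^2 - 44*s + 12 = -24*l^3 + l^2*(-28*s - 90) + l*(6 - 64*s) + 4*s^3 - 22*s^2 - 42*s + 180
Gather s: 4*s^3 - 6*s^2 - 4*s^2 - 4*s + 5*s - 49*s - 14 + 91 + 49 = 4*s^3 - 10*s^2 - 48*s + 126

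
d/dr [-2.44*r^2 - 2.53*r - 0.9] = -4.88*r - 2.53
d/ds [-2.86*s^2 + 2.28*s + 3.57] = 2.28 - 5.72*s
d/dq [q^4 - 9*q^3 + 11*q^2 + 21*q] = 4*q^3 - 27*q^2 + 22*q + 21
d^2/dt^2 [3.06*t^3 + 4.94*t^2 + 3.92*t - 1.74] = 18.36*t + 9.88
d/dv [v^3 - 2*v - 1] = 3*v^2 - 2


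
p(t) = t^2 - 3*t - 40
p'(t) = 2*t - 3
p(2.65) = -40.93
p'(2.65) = 2.30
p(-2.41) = -26.96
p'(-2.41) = -7.82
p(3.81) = -36.91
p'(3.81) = 4.62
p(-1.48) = -33.37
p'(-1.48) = -5.96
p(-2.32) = -27.66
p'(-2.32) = -7.64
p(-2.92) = -22.71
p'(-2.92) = -8.84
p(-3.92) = -12.87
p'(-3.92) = -10.84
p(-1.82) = -31.23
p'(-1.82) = -6.64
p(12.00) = 68.00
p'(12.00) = 21.00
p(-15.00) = 230.00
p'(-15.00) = -33.00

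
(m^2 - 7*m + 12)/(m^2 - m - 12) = (m - 3)/(m + 3)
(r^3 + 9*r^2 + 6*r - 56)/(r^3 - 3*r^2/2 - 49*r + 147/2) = 2*(r^2 + 2*r - 8)/(2*r^2 - 17*r + 21)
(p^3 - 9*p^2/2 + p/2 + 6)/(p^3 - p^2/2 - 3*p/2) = (p - 4)/p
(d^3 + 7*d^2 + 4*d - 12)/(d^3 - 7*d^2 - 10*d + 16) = (d + 6)/(d - 8)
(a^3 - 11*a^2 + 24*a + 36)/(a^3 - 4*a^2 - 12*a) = (a^2 - 5*a - 6)/(a*(a + 2))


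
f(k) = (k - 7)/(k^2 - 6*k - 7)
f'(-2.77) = -0.32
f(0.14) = 0.88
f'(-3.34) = -0.18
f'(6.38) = -0.02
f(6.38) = 0.14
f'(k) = (6 - 2*k)*(k - 7)/(k^2 - 6*k - 7)^2 + 1/(k^2 - 6*k - 7) = -1/(k^2 + 2*k + 1)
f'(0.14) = -0.77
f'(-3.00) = -0.25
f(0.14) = 0.88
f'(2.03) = -0.11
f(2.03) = 0.33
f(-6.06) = -0.20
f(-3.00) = -0.50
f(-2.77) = -0.56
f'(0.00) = -1.00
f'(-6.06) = -0.04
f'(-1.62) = -2.60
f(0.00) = 1.00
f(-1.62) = -1.61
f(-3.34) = -0.43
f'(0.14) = -0.77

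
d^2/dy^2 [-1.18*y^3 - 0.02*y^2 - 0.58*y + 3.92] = -7.08*y - 0.04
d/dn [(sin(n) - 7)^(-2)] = -2*cos(n)/(sin(n) - 7)^3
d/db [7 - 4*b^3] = -12*b^2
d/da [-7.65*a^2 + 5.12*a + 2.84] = 5.12 - 15.3*a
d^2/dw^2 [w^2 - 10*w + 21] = 2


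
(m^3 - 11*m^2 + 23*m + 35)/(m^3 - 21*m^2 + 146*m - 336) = (m^2 - 4*m - 5)/(m^2 - 14*m + 48)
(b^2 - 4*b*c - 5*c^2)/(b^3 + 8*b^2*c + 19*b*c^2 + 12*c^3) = (b - 5*c)/(b^2 + 7*b*c + 12*c^2)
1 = 1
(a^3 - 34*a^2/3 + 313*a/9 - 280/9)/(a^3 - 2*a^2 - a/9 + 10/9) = (3*a^2 - 29*a + 56)/(3*a^2 - a - 2)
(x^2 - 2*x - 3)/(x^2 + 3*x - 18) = (x + 1)/(x + 6)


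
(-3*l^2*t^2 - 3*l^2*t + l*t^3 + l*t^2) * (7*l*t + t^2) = -21*l^3*t^3 - 21*l^3*t^2 + 4*l^2*t^4 + 4*l^2*t^3 + l*t^5 + l*t^4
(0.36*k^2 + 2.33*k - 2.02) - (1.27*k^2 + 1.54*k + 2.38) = -0.91*k^2 + 0.79*k - 4.4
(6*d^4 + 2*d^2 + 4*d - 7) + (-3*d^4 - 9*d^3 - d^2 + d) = 3*d^4 - 9*d^3 + d^2 + 5*d - 7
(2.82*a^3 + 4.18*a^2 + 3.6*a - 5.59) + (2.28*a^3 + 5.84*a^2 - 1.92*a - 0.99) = 5.1*a^3 + 10.02*a^2 + 1.68*a - 6.58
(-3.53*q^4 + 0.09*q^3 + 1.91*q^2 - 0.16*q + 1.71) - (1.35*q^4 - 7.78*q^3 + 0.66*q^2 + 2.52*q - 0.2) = -4.88*q^4 + 7.87*q^3 + 1.25*q^2 - 2.68*q + 1.91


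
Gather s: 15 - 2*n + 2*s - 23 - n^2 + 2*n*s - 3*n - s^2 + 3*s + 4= -n^2 - 5*n - s^2 + s*(2*n + 5) - 4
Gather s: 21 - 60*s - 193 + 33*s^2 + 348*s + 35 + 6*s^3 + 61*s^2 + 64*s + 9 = 6*s^3 + 94*s^2 + 352*s - 128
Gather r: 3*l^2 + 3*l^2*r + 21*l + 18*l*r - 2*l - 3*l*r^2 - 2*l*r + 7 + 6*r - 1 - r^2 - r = 3*l^2 + 19*l + r^2*(-3*l - 1) + r*(3*l^2 + 16*l + 5) + 6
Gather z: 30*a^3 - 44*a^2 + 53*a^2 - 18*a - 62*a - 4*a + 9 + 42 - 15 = 30*a^3 + 9*a^2 - 84*a + 36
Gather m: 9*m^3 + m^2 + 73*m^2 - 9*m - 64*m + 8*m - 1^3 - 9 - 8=9*m^3 + 74*m^2 - 65*m - 18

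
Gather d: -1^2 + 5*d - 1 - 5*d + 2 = 0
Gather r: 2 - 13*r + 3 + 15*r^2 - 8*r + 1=15*r^2 - 21*r + 6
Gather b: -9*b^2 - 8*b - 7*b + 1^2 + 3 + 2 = -9*b^2 - 15*b + 6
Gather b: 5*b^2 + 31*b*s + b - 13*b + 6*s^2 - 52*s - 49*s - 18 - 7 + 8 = 5*b^2 + b*(31*s - 12) + 6*s^2 - 101*s - 17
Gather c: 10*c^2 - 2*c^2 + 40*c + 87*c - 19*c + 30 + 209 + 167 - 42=8*c^2 + 108*c + 364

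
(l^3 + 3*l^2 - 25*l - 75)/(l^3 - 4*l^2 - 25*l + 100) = (l + 3)/(l - 4)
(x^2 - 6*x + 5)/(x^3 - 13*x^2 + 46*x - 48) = (x^2 - 6*x + 5)/(x^3 - 13*x^2 + 46*x - 48)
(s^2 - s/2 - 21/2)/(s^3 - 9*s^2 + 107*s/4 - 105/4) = 2*(s + 3)/(2*s^2 - 11*s + 15)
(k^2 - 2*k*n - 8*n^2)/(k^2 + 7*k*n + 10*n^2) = (k - 4*n)/(k + 5*n)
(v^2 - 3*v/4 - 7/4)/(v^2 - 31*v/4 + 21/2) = (v + 1)/(v - 6)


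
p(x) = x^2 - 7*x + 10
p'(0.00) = -7.00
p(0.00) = 10.00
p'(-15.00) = -37.00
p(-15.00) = 340.00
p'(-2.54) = -12.08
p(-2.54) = 34.23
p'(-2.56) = -12.12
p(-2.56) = 34.47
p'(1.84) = -3.32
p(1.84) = 0.51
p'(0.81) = -5.38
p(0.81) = 4.99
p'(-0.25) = -7.50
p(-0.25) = 11.81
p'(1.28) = -4.44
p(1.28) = 2.68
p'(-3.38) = -13.76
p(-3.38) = 45.08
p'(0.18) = -6.64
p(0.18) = 8.77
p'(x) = 2*x - 7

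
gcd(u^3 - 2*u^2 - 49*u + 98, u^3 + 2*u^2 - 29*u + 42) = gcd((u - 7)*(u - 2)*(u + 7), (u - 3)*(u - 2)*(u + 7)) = u^2 + 5*u - 14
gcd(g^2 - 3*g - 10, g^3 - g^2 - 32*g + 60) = g - 5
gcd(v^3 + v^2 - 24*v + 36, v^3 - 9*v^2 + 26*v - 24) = v^2 - 5*v + 6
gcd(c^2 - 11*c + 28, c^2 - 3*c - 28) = c - 7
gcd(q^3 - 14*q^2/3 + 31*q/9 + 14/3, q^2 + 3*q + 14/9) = q + 2/3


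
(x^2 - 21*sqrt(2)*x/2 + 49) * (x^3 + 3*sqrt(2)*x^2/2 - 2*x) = x^5 - 9*sqrt(2)*x^4 + 31*x^3/2 + 189*sqrt(2)*x^2/2 - 98*x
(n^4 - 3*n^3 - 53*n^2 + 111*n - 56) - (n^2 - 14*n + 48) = n^4 - 3*n^3 - 54*n^2 + 125*n - 104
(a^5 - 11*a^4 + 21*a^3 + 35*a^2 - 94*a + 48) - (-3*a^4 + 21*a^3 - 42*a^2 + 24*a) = a^5 - 8*a^4 + 77*a^2 - 118*a + 48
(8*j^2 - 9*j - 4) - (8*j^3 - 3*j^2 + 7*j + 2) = -8*j^3 + 11*j^2 - 16*j - 6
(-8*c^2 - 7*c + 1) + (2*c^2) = -6*c^2 - 7*c + 1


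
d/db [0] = 0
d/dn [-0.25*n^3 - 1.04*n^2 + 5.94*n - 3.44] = -0.75*n^2 - 2.08*n + 5.94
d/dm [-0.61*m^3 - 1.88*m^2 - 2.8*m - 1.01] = -1.83*m^2 - 3.76*m - 2.8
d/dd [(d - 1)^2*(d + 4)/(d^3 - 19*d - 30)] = (d - 1)*((-3*d - 7)*(-d^3 + 19*d + 30) - (d - 1)*(d + 4)*(3*d^2 - 19))/(-d^3 + 19*d + 30)^2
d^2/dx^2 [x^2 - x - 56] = 2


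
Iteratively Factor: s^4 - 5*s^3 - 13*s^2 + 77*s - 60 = (s + 4)*(s^3 - 9*s^2 + 23*s - 15) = (s - 5)*(s + 4)*(s^2 - 4*s + 3) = (s - 5)*(s - 1)*(s + 4)*(s - 3)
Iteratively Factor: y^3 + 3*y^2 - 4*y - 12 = (y + 3)*(y^2 - 4) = (y + 2)*(y + 3)*(y - 2)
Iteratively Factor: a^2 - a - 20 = (a + 4)*(a - 5)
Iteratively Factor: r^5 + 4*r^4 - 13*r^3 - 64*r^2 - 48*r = (r)*(r^4 + 4*r^3 - 13*r^2 - 64*r - 48) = r*(r + 4)*(r^3 - 13*r - 12) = r*(r - 4)*(r + 4)*(r^2 + 4*r + 3) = r*(r - 4)*(r + 1)*(r + 4)*(r + 3)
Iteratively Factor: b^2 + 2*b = (b)*(b + 2)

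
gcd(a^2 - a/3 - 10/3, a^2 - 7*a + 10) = a - 2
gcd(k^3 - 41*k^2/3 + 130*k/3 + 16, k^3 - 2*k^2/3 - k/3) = k + 1/3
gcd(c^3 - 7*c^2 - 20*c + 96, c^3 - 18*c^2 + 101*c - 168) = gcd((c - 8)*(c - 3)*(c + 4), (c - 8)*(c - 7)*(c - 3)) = c^2 - 11*c + 24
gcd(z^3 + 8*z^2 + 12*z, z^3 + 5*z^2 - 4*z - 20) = z + 2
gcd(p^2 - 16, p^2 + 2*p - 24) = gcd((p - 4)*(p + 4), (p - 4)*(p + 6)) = p - 4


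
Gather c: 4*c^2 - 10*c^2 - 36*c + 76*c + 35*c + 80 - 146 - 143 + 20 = -6*c^2 + 75*c - 189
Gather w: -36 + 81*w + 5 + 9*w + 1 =90*w - 30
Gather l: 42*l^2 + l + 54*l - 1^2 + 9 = 42*l^2 + 55*l + 8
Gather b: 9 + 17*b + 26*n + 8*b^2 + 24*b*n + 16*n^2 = 8*b^2 + b*(24*n + 17) + 16*n^2 + 26*n + 9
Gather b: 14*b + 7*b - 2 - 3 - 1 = 21*b - 6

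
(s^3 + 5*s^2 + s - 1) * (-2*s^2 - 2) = -2*s^5 - 10*s^4 - 4*s^3 - 8*s^2 - 2*s + 2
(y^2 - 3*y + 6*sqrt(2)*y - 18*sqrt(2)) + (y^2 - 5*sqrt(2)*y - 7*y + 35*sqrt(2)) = 2*y^2 - 10*y + sqrt(2)*y + 17*sqrt(2)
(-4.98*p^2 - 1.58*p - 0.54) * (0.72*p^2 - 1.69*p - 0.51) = -3.5856*p^4 + 7.2786*p^3 + 4.8212*p^2 + 1.7184*p + 0.2754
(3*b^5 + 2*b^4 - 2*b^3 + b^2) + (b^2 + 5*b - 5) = 3*b^5 + 2*b^4 - 2*b^3 + 2*b^2 + 5*b - 5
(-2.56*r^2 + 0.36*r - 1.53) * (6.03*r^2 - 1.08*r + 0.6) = -15.4368*r^4 + 4.9356*r^3 - 11.1507*r^2 + 1.8684*r - 0.918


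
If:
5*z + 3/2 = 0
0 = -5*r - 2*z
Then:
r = 3/25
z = -3/10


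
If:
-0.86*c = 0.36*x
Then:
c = -0.418604651162791*x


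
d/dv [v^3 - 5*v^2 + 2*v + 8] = 3*v^2 - 10*v + 2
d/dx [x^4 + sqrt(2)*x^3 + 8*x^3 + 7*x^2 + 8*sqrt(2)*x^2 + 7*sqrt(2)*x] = 4*x^3 + 3*sqrt(2)*x^2 + 24*x^2 + 14*x + 16*sqrt(2)*x + 7*sqrt(2)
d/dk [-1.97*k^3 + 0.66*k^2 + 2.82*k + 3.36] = -5.91*k^2 + 1.32*k + 2.82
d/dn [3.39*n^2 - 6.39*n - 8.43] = 6.78*n - 6.39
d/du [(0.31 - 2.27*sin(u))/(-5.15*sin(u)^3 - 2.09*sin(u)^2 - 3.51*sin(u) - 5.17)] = (-23.381*sin(u)^3 + 0.0452000000000004*sin(u)^2 + 1.2958*sin(u) + 12.824)*cos(u)/(26.5225*sin(u)^6 + 21.527*sin(u)^5 + 40.5211*sin(u)^4 + 67.9228*sin(u)^3 + 33.9307*sin(u)^2 + 36.2934*sin(u) + 26.7289)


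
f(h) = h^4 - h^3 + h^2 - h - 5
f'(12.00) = 6503.00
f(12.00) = 19135.00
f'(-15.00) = -14206.00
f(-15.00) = 54235.00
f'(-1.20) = -14.63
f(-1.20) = 1.44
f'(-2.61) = -97.77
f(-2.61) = 68.61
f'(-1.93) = -44.79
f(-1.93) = 21.72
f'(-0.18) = -1.48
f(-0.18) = -4.78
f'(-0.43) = -2.73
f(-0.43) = -4.27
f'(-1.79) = -37.13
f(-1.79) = 16.00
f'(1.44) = 7.60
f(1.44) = -3.05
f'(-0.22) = -1.63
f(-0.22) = -4.72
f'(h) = 4*h^3 - 3*h^2 + 2*h - 1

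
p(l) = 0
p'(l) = 0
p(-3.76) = 0.00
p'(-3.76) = 0.00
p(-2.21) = 0.00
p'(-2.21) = 0.00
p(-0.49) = 0.00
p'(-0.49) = 0.00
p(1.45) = 0.00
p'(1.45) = 0.00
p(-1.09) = 0.00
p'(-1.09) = 0.00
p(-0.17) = 0.00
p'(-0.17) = 0.00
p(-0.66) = 0.00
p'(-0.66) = 0.00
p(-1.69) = 0.00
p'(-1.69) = 0.00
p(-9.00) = 0.00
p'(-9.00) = 0.00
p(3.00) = 0.00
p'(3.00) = 0.00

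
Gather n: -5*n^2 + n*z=-5*n^2 + n*z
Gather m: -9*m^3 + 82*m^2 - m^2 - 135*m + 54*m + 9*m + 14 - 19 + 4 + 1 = -9*m^3 + 81*m^2 - 72*m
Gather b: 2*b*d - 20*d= 2*b*d - 20*d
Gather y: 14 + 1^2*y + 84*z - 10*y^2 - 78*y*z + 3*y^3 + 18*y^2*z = 3*y^3 + y^2*(18*z - 10) + y*(1 - 78*z) + 84*z + 14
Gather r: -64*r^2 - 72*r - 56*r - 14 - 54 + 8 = -64*r^2 - 128*r - 60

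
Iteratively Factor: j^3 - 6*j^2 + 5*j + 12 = (j - 3)*(j^2 - 3*j - 4) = (j - 3)*(j + 1)*(j - 4)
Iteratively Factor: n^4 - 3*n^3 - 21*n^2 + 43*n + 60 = (n + 1)*(n^3 - 4*n^2 - 17*n + 60) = (n - 5)*(n + 1)*(n^2 + n - 12) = (n - 5)*(n - 3)*(n + 1)*(n + 4)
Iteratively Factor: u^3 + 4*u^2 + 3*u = (u)*(u^2 + 4*u + 3) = u*(u + 3)*(u + 1)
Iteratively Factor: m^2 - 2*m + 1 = (m - 1)*(m - 1)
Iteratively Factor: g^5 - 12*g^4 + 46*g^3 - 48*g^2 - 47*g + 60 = (g - 5)*(g^4 - 7*g^3 + 11*g^2 + 7*g - 12) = (g - 5)*(g - 4)*(g^3 - 3*g^2 - g + 3) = (g - 5)*(g - 4)*(g - 1)*(g^2 - 2*g - 3) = (g - 5)*(g - 4)*(g - 1)*(g + 1)*(g - 3)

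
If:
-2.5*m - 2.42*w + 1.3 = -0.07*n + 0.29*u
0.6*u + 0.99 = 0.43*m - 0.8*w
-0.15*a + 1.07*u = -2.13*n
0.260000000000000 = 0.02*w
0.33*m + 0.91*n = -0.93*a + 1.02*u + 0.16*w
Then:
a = -32.59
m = -8.84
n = 10.42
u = -25.32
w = 13.00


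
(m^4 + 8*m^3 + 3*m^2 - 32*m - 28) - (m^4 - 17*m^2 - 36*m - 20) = 8*m^3 + 20*m^2 + 4*m - 8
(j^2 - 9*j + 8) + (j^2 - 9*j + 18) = 2*j^2 - 18*j + 26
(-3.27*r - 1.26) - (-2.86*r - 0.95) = -0.41*r - 0.31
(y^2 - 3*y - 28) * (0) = 0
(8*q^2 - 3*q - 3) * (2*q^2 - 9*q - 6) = 16*q^4 - 78*q^3 - 27*q^2 + 45*q + 18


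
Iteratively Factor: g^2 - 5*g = (g)*(g - 5)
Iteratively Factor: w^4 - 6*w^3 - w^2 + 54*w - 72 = (w + 3)*(w^3 - 9*w^2 + 26*w - 24) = (w - 2)*(w + 3)*(w^2 - 7*w + 12) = (w - 4)*(w - 2)*(w + 3)*(w - 3)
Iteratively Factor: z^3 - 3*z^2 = (z)*(z^2 - 3*z) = z*(z - 3)*(z)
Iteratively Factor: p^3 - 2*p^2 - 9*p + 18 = (p - 2)*(p^2 - 9) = (p - 2)*(p + 3)*(p - 3)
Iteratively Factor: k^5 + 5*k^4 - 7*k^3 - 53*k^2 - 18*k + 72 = (k + 2)*(k^4 + 3*k^3 - 13*k^2 - 27*k + 36) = (k - 1)*(k + 2)*(k^3 + 4*k^2 - 9*k - 36) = (k - 1)*(k + 2)*(k + 3)*(k^2 + k - 12) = (k - 3)*(k - 1)*(k + 2)*(k + 3)*(k + 4)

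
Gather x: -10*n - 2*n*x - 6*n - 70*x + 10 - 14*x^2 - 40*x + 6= -16*n - 14*x^2 + x*(-2*n - 110) + 16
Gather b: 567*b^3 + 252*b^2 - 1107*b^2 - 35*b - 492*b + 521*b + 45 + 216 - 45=567*b^3 - 855*b^2 - 6*b + 216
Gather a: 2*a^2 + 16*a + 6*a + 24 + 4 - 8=2*a^2 + 22*a + 20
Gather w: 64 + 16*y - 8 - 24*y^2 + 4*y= -24*y^2 + 20*y + 56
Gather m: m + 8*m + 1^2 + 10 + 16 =9*m + 27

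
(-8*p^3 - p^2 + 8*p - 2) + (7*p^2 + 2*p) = -8*p^3 + 6*p^2 + 10*p - 2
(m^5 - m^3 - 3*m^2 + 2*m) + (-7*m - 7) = m^5 - m^3 - 3*m^2 - 5*m - 7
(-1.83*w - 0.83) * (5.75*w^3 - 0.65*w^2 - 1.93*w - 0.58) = -10.5225*w^4 - 3.583*w^3 + 4.0714*w^2 + 2.6633*w + 0.4814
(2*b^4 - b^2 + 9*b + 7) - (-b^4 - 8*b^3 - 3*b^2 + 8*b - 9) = 3*b^4 + 8*b^3 + 2*b^2 + b + 16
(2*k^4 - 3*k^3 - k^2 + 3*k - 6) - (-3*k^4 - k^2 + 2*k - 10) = 5*k^4 - 3*k^3 + k + 4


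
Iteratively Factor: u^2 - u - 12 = (u + 3)*(u - 4)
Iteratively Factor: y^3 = (y)*(y^2) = y^2*(y)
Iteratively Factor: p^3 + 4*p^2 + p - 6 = (p - 1)*(p^2 + 5*p + 6) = (p - 1)*(p + 2)*(p + 3)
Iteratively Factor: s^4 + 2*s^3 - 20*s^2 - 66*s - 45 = (s + 3)*(s^3 - s^2 - 17*s - 15) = (s + 1)*(s + 3)*(s^2 - 2*s - 15) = (s + 1)*(s + 3)^2*(s - 5)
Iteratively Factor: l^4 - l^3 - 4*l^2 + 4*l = (l)*(l^3 - l^2 - 4*l + 4) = l*(l + 2)*(l^2 - 3*l + 2) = l*(l - 2)*(l + 2)*(l - 1)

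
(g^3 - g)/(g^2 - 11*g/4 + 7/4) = 4*g*(g + 1)/(4*g - 7)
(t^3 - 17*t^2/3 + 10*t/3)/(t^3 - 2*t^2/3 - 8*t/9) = 3*(-3*t^2 + 17*t - 10)/(-9*t^2 + 6*t + 8)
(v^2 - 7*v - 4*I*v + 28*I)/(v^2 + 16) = (v - 7)/(v + 4*I)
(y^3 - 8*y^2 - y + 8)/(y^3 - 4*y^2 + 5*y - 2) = (y^2 - 7*y - 8)/(y^2 - 3*y + 2)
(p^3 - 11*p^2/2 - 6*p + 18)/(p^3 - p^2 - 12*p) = (-p^3 + 11*p^2/2 + 6*p - 18)/(p*(-p^2 + p + 12))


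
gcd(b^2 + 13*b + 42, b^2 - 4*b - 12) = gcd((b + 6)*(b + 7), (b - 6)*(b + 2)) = 1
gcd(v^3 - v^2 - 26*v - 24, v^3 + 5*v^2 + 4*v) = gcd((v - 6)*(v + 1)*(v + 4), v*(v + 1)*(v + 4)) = v^2 + 5*v + 4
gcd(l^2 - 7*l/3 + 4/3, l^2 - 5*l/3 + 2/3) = l - 1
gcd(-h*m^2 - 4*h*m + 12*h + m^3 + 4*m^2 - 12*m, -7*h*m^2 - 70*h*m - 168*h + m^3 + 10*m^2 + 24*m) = m + 6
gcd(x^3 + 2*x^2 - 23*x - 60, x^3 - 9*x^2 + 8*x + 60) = x - 5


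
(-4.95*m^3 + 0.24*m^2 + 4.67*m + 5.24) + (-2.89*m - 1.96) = -4.95*m^3 + 0.24*m^2 + 1.78*m + 3.28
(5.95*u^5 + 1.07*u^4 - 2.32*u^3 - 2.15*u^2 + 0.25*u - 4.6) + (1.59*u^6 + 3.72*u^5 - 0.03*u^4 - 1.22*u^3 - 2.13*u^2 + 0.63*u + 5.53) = 1.59*u^6 + 9.67*u^5 + 1.04*u^4 - 3.54*u^3 - 4.28*u^2 + 0.88*u + 0.930000000000001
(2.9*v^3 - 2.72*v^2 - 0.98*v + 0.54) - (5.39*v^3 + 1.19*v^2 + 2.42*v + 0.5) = -2.49*v^3 - 3.91*v^2 - 3.4*v + 0.04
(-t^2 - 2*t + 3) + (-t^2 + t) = -2*t^2 - t + 3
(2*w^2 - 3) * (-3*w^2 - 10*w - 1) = -6*w^4 - 20*w^3 + 7*w^2 + 30*w + 3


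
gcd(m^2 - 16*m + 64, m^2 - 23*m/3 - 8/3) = m - 8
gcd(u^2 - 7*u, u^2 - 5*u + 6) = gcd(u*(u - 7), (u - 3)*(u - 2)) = 1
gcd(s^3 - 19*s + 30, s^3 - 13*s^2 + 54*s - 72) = s - 3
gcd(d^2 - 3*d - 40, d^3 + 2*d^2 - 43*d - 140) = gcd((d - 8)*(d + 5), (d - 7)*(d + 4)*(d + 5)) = d + 5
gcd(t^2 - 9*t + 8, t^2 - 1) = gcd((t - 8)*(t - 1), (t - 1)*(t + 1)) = t - 1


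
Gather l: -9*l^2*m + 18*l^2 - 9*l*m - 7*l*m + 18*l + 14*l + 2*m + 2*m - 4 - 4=l^2*(18 - 9*m) + l*(32 - 16*m) + 4*m - 8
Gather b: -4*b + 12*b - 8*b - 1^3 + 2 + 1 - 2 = 0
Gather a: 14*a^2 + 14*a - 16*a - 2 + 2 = 14*a^2 - 2*a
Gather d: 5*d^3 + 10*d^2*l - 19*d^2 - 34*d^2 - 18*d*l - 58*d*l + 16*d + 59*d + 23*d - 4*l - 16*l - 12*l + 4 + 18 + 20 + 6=5*d^3 + d^2*(10*l - 53) + d*(98 - 76*l) - 32*l + 48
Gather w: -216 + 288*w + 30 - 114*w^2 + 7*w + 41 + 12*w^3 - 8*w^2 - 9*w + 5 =12*w^3 - 122*w^2 + 286*w - 140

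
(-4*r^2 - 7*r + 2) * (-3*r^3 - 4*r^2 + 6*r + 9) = 12*r^5 + 37*r^4 - 2*r^3 - 86*r^2 - 51*r + 18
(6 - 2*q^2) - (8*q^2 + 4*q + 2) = -10*q^2 - 4*q + 4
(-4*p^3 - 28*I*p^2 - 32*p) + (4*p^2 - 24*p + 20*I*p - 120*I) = -4*p^3 + 4*p^2 - 28*I*p^2 - 56*p + 20*I*p - 120*I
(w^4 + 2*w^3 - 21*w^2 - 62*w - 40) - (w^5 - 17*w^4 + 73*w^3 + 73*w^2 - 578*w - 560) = -w^5 + 18*w^4 - 71*w^3 - 94*w^2 + 516*w + 520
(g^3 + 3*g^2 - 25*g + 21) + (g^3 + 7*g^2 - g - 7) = 2*g^3 + 10*g^2 - 26*g + 14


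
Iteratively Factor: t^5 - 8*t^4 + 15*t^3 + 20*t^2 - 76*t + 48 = (t + 2)*(t^4 - 10*t^3 + 35*t^2 - 50*t + 24) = (t - 2)*(t + 2)*(t^3 - 8*t^2 + 19*t - 12) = (t - 3)*(t - 2)*(t + 2)*(t^2 - 5*t + 4) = (t - 4)*(t - 3)*(t - 2)*(t + 2)*(t - 1)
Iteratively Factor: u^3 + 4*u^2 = (u)*(u^2 + 4*u) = u*(u + 4)*(u)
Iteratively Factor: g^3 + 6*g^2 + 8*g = (g)*(g^2 + 6*g + 8) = g*(g + 2)*(g + 4)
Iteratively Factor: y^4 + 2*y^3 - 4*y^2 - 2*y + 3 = (y + 1)*(y^3 + y^2 - 5*y + 3) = (y - 1)*(y + 1)*(y^2 + 2*y - 3) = (y - 1)*(y + 1)*(y + 3)*(y - 1)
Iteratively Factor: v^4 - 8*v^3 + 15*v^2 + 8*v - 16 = (v - 4)*(v^3 - 4*v^2 - v + 4) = (v - 4)*(v + 1)*(v^2 - 5*v + 4) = (v - 4)^2*(v + 1)*(v - 1)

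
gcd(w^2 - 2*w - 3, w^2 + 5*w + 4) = w + 1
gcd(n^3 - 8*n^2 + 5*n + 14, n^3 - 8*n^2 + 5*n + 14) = n^3 - 8*n^2 + 5*n + 14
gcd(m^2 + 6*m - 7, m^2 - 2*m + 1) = m - 1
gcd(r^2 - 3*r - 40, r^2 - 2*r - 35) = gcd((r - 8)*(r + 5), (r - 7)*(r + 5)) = r + 5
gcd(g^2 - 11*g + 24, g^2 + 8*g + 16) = 1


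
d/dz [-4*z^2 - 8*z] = -8*z - 8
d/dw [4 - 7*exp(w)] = -7*exp(w)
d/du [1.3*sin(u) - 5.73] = 1.3*cos(u)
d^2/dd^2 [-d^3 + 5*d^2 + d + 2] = 10 - 6*d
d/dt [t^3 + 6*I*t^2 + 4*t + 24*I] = 3*t^2 + 12*I*t + 4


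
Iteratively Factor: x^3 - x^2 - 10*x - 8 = (x - 4)*(x^2 + 3*x + 2) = (x - 4)*(x + 1)*(x + 2)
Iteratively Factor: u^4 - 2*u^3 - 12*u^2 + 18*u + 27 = (u - 3)*(u^3 + u^2 - 9*u - 9) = (u - 3)*(u + 1)*(u^2 - 9) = (u - 3)*(u + 1)*(u + 3)*(u - 3)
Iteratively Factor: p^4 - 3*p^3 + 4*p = (p + 1)*(p^3 - 4*p^2 + 4*p) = (p - 2)*(p + 1)*(p^2 - 2*p) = (p - 2)^2*(p + 1)*(p)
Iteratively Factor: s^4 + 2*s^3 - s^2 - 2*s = (s + 2)*(s^3 - s) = (s - 1)*(s + 2)*(s^2 + s) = s*(s - 1)*(s + 2)*(s + 1)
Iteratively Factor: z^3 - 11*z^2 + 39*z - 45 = (z - 5)*(z^2 - 6*z + 9) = (z - 5)*(z - 3)*(z - 3)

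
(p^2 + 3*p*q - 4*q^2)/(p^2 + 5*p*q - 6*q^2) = (p + 4*q)/(p + 6*q)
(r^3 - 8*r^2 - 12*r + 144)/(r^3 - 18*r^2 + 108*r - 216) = (r + 4)/(r - 6)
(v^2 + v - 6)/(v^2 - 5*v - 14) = (-v^2 - v + 6)/(-v^2 + 5*v + 14)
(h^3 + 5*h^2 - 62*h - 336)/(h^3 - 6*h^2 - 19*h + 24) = (h^2 + 13*h + 42)/(h^2 + 2*h - 3)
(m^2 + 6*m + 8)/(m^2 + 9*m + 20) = (m + 2)/(m + 5)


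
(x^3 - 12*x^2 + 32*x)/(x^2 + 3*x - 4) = x*(x^2 - 12*x + 32)/(x^2 + 3*x - 4)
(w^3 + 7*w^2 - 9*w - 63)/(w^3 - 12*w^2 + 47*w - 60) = (w^2 + 10*w + 21)/(w^2 - 9*w + 20)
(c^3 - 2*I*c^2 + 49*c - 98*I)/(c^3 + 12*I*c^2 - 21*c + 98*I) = (c - 7*I)/(c + 7*I)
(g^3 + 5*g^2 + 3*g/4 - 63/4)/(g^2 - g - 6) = (-g^3 - 5*g^2 - 3*g/4 + 63/4)/(-g^2 + g + 6)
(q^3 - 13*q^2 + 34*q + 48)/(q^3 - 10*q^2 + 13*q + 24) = (q - 6)/(q - 3)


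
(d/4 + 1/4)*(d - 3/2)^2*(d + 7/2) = d^4/4 + 3*d^3/8 - 31*d^2/16 - 3*d/32 + 63/32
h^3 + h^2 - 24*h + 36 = (h - 3)*(h - 2)*(h + 6)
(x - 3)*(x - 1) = x^2 - 4*x + 3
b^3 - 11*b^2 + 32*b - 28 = (b - 7)*(b - 2)^2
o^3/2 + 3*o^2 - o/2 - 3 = (o/2 + 1/2)*(o - 1)*(o + 6)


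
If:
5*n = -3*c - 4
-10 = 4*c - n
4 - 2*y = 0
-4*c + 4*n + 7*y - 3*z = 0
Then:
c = -54/23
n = 14/23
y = 2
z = 198/23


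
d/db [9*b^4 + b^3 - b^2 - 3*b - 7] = 36*b^3 + 3*b^2 - 2*b - 3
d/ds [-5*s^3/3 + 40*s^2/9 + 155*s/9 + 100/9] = -5*s^2 + 80*s/9 + 155/9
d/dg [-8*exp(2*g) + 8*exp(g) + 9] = (8 - 16*exp(g))*exp(g)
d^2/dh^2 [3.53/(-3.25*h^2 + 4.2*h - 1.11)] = (74.57125*h^2 - 96.369*h - 3.53*(6.5*h - 4.2)*(13.0*h - 8.4) + 25.46895)/(3.25*h^2 - 4.2*h + 1.11)^3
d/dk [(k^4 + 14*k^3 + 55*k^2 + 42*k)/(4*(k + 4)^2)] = (k^4 + 15*k^3 + 84*k^2 + 199*k + 84)/(2*(k^3 + 12*k^2 + 48*k + 64))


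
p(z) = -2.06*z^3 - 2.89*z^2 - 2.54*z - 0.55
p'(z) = -6.18*z^2 - 5.78*z - 2.54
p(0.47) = -2.60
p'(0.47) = -6.62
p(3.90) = -176.61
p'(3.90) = -119.08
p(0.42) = -2.28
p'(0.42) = -6.06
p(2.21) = -42.51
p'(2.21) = -45.50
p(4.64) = -280.34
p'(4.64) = -162.41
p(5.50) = -444.68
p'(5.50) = -221.28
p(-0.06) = -0.41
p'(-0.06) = -2.22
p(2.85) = -78.95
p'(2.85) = -69.21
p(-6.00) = 355.61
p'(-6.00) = -190.34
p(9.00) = -1759.24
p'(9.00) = -555.14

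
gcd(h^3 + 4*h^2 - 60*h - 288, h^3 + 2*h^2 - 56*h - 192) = h^2 - 2*h - 48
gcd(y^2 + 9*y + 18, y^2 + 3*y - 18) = y + 6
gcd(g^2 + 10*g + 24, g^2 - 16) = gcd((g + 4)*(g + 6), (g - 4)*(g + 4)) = g + 4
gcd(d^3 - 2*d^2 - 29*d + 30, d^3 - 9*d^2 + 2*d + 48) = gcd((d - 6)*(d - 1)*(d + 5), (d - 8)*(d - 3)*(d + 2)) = 1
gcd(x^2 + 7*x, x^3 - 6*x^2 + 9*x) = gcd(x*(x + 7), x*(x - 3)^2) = x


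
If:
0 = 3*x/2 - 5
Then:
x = 10/3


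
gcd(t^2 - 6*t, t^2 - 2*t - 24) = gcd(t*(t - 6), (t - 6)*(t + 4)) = t - 6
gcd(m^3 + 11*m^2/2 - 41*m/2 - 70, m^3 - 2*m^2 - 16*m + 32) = m - 4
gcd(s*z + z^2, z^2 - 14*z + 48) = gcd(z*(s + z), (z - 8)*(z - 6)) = 1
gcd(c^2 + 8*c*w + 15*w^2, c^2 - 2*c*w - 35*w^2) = c + 5*w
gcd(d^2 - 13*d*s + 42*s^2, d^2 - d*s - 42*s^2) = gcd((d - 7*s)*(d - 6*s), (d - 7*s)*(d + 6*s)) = -d + 7*s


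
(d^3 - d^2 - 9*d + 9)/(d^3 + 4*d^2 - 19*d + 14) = (d^2 - 9)/(d^2 + 5*d - 14)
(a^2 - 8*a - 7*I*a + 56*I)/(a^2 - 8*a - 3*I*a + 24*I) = (a - 7*I)/(a - 3*I)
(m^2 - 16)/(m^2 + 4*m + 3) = (m^2 - 16)/(m^2 + 4*m + 3)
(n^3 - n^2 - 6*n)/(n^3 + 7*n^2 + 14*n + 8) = n*(n - 3)/(n^2 + 5*n + 4)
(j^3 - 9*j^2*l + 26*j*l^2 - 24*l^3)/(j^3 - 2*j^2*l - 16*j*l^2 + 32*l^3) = (j - 3*l)/(j + 4*l)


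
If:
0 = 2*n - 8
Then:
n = 4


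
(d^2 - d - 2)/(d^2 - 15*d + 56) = (d^2 - d - 2)/(d^2 - 15*d + 56)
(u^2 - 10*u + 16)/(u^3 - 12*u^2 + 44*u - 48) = (u - 8)/(u^2 - 10*u + 24)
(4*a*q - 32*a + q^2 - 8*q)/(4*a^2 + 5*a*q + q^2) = (q - 8)/(a + q)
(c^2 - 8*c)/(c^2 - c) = (c - 8)/(c - 1)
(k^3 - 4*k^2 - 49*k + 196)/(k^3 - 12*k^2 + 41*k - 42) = (k^2 + 3*k - 28)/(k^2 - 5*k + 6)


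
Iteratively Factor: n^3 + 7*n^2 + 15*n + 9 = (n + 3)*(n^2 + 4*n + 3) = (n + 3)^2*(n + 1)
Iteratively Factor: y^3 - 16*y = (y + 4)*(y^2 - 4*y) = (y - 4)*(y + 4)*(y)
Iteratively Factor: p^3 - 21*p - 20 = (p - 5)*(p^2 + 5*p + 4) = (p - 5)*(p + 1)*(p + 4)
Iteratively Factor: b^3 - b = (b + 1)*(b^2 - b) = (b - 1)*(b + 1)*(b)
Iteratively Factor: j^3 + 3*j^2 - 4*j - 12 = (j + 2)*(j^2 + j - 6) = (j - 2)*(j + 2)*(j + 3)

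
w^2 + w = w*(w + 1)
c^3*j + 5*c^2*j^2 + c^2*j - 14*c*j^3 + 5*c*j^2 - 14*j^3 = (c - 2*j)*(c + 7*j)*(c*j + j)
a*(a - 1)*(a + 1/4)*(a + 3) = a^4 + 9*a^3/4 - 5*a^2/2 - 3*a/4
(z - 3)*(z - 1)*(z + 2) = z^3 - 2*z^2 - 5*z + 6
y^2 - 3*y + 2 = (y - 2)*(y - 1)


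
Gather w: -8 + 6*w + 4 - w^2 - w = -w^2 + 5*w - 4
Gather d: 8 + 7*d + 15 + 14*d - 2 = 21*d + 21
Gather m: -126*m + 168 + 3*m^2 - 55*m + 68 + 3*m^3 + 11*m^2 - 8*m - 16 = 3*m^3 + 14*m^2 - 189*m + 220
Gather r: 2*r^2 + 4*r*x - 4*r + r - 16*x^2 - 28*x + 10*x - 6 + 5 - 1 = 2*r^2 + r*(4*x - 3) - 16*x^2 - 18*x - 2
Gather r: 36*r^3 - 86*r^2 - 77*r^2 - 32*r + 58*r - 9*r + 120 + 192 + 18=36*r^3 - 163*r^2 + 17*r + 330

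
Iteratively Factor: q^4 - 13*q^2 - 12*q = (q + 1)*(q^3 - q^2 - 12*q) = q*(q + 1)*(q^2 - q - 12) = q*(q + 1)*(q + 3)*(q - 4)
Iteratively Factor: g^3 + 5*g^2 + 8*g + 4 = (g + 1)*(g^2 + 4*g + 4) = (g + 1)*(g + 2)*(g + 2)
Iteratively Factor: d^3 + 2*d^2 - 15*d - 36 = (d - 4)*(d^2 + 6*d + 9) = (d - 4)*(d + 3)*(d + 3)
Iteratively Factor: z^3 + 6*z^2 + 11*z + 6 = (z + 3)*(z^2 + 3*z + 2) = (z + 2)*(z + 3)*(z + 1)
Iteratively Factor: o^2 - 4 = (o + 2)*(o - 2)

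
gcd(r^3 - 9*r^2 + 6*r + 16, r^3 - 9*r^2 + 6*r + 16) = r^3 - 9*r^2 + 6*r + 16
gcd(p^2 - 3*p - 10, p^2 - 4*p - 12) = p + 2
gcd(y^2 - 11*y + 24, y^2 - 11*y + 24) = y^2 - 11*y + 24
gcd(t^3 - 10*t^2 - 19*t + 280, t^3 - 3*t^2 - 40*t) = t^2 - 3*t - 40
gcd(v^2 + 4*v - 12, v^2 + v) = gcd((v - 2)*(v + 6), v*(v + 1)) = 1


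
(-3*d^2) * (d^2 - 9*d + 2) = -3*d^4 + 27*d^3 - 6*d^2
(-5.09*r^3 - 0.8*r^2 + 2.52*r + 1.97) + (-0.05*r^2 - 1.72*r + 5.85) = -5.09*r^3 - 0.85*r^2 + 0.8*r + 7.82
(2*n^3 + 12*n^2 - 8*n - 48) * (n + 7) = 2*n^4 + 26*n^3 + 76*n^2 - 104*n - 336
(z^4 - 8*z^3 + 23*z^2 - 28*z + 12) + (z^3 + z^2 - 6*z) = z^4 - 7*z^3 + 24*z^2 - 34*z + 12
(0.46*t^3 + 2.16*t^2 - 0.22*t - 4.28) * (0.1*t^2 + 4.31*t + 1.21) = 0.046*t^5 + 2.1986*t^4 + 9.8442*t^3 + 1.2374*t^2 - 18.713*t - 5.1788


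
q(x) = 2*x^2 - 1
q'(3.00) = 12.00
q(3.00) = 17.00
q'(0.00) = 0.00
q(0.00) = -1.00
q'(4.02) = 16.08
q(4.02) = 31.32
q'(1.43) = 5.72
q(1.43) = 3.09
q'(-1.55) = -6.20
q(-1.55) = 3.80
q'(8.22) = 32.88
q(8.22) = 134.14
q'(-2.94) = -11.76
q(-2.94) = 16.29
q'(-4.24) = -16.96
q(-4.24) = 34.96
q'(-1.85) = -7.40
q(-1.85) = 5.84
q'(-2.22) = -8.88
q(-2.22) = 8.86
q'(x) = 4*x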